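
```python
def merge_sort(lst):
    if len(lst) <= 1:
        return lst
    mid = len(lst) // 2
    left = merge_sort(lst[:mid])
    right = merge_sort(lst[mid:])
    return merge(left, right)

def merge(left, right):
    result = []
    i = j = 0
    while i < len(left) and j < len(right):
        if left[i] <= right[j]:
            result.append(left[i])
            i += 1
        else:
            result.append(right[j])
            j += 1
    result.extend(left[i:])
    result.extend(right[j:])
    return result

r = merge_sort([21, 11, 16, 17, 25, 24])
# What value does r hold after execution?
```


merge_sort([21, 11, 16, 17, 25, 24])
Split into [21, 11, 16] and [17, 25, 24]
Left sorted: [11, 16, 21]
Right sorted: [17, 24, 25]
Merge [11, 16, 21] and [17, 24, 25]
= [11, 16, 17, 21, 24, 25]


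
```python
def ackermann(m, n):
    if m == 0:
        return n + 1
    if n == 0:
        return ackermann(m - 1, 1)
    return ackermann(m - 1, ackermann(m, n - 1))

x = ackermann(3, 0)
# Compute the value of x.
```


ackermann(3, 0)
n == 0: return ackermann(2, 1)
= ackermann(2, 1) = 5
= 5


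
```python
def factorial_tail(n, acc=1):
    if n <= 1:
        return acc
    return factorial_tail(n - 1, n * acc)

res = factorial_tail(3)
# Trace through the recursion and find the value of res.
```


factorial_tail(3, 1)
= factorial_tail(2, 3 * 1) = factorial_tail(2, 3)
= factorial_tail(1, 2 * 3) = factorial_tail(1, 6)
n <= 1, return acc = 6


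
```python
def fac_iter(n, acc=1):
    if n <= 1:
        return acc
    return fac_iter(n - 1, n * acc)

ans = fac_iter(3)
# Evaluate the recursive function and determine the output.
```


fac_iter(3, 1)
= fac_iter(2, 3 * 1) = fac_iter(2, 3)
= fac_iter(1, 2 * 3) = fac_iter(1, 6)
n <= 1, return acc = 6


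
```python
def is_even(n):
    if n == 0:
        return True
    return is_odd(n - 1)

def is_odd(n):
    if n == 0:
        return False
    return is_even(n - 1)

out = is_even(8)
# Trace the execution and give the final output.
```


is_even(8)
= is_odd(7)
= is_even(6)
= is_odd(5)
= is_even(4)
= is_odd(3)
= is_even(2)
= is_odd(1)
= is_even(0)
n == 0: return True
= True


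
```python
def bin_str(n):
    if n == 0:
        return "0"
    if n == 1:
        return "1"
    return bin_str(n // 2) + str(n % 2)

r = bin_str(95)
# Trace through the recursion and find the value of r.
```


bin_str(95)
= bin_str(47) + "1"
= bin_str(23) + "1" + "1"
= bin_str(11) + "1" + "1" + "1"
= bin_str(5) + "1" + "1" + "1" + "1"
= bin_str(2) + "1" + "1" + "1" + "1" + "1"
= bin_str(1) + "0" + "1" + "1" + "1" + "1" + "1"
= "1" + "0" + "1" + "1" + "1" + "1" + "1"
= "1011111"


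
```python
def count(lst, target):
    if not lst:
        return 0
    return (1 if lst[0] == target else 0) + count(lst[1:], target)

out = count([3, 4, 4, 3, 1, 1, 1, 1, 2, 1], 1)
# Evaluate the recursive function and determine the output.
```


count([3, 4, 4, 3, 1, 1, 1, 1, 2, 1], 1)
lst[0]=3 != 1: 0 + count([4, 4, 3, 1, 1, 1, 1, 2, 1], 1)
lst[0]=4 != 1: 0 + count([4, 3, 1, 1, 1, 1, 2, 1], 1)
lst[0]=4 != 1: 0 + count([3, 1, 1, 1, 1, 2, 1], 1)
lst[0]=3 != 1: 0 + count([1, 1, 1, 1, 2, 1], 1)
lst[0]=1 == 1: 1 + count([1, 1, 1, 2, 1], 1)
lst[0]=1 == 1: 1 + count([1, 1, 2, 1], 1)
lst[0]=1 == 1: 1 + count([1, 2, 1], 1)
lst[0]=1 == 1: 1 + count([2, 1], 1)
lst[0]=2 != 1: 0 + count([1], 1)
lst[0]=1 == 1: 1 + count([], 1)
= 5


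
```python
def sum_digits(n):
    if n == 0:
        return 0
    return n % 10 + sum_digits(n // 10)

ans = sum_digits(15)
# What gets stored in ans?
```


sum_digits(15)
= 5 + sum_digits(1)
= 5 + 1 + sum_digits(0)
= 5 + 1 + 0
= 6


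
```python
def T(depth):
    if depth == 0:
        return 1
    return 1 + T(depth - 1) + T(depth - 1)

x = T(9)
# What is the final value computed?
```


T(9)
= 1 + T(8) + T(8)
= 1 + 2 * T(8)
T(k) = 2^(k+1) - 1
T(0) = 1
T(1) = 3
T(2) = 7
T(3) = 15
T(4) = 31
T(9) = 2^10 - 1 = 1023


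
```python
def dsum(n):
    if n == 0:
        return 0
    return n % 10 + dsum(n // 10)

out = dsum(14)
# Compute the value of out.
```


dsum(14)
= 4 + dsum(1)
= 4 + 1 + dsum(0)
= 4 + 1 + 0
= 5


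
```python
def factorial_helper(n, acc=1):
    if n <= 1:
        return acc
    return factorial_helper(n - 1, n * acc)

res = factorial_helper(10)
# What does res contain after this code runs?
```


factorial_helper(10, 1)
= factorial_helper(9, 10 * 1) = factorial_helper(9, 10)
= factorial_helper(8, 9 * 10) = factorial_helper(8, 90)
= factorial_helper(7, 8 * 90) = factorial_helper(7, 720)
= factorial_helper(6, 7 * 720) = factorial_helper(6, 5040)
= factorial_helper(5, 6 * 5040) = factorial_helper(5, 30240)
= factorial_helper(4, 5 * 30240) = factorial_helper(4, 151200)
= factorial_helper(3, 4 * 151200) = factorial_helper(3, 604800)
= factorial_helper(2, 3 * 604800) = factorial_helper(2, 1814400)
= factorial_helper(1, 2 * 1814400) = factorial_helper(1, 3628800)
n <= 1, return acc = 3628800


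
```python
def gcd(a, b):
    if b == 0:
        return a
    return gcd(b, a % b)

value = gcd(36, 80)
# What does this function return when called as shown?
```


gcd(36, 80)
= gcd(80, 36 % 80) = gcd(80, 36)
= gcd(36, 80 % 36) = gcd(36, 8)
= gcd(8, 36 % 8) = gcd(8, 4)
= gcd(4, 8 % 4) = gcd(4, 0)
b == 0, return a = 4


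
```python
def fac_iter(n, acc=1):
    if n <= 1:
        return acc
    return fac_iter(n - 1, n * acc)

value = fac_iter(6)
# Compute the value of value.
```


fac_iter(6, 1)
= fac_iter(5, 6 * 1) = fac_iter(5, 6)
= fac_iter(4, 5 * 6) = fac_iter(4, 30)
= fac_iter(3, 4 * 30) = fac_iter(3, 120)
= fac_iter(2, 3 * 120) = fac_iter(2, 360)
= fac_iter(1, 2 * 360) = fac_iter(1, 720)
n <= 1, return acc = 720


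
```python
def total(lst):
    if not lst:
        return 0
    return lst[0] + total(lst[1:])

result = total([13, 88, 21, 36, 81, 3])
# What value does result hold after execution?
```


total([13, 88, 21, 36, 81, 3])
= 13 + total([88, 21, 36, 81, 3])
= 13 + 88 + total([21, 36, 81, 3])
= 13 + 88 + 21 + total([36, 81, 3])
= 13 + 88 + 21 + 36 + total([81, 3])
= 13 + 88 + 21 + 36 + 81 + total([3])
= 13 + 88 + 21 + 36 + 81 + 3 + total([])
= 13 + 88 + 21 + 36 + 81 + 3 + 0
= 242


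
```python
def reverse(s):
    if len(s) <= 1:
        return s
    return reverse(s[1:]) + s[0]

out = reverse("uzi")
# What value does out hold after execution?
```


reverse("uzi")
= reverse("zi") + "u"
= reverse("i") + "z" + "u"
= "i" + "z" + "u"
= "izu"


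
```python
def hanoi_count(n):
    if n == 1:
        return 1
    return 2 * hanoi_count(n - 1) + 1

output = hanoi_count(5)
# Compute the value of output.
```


hanoi_count(5)
= 2 * hanoi_count(4) + 1
= 2 * (2 * hanoi_count(3) + 1) + 1
= 2 * (2 * (2 * hanoi_count(2) + 1) + 1) + 1
= 2 * (2 * (2 * (2 * hanoi_count(1) + 1) + 1) + 1) + 1
Now compute bottom-up:
hanoi_count(1) = 1
hanoi_count(2) = 2 * 1 + 1 = 3
hanoi_count(3) = 2 * 3 + 1 = 7
hanoi_count(4) = 2 * 7 + 1 = 15
hanoi_count(5) = 2 * 15 + 1 = 31
= 31


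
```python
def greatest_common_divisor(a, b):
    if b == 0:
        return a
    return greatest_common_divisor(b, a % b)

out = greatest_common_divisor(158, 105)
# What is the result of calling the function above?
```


greatest_common_divisor(158, 105)
= greatest_common_divisor(105, 158 % 105) = greatest_common_divisor(105, 53)
= greatest_common_divisor(53, 105 % 53) = greatest_common_divisor(53, 52)
= greatest_common_divisor(52, 53 % 52) = greatest_common_divisor(52, 1)
= greatest_common_divisor(1, 52 % 1) = greatest_common_divisor(1, 0)
b == 0, return a = 1


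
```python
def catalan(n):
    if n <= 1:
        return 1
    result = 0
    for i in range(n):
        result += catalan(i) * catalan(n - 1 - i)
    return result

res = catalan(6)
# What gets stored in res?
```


catalan(6)
= sum of catalan(i) * catalan(6-1-i) for i in 0..5
First compute sub-values bottom-up:
  catalan(0) = 1, catalan(1) = 1
  catalan(2) = 1*1 + 1*1 = 2
  catalan(3) = 1*2 + 1*1 + 2*1 = 5
  catalan(4) = 1*5 + 1*2 + 2*1 + 5*1 = 14
  catalan(5) = 1*14 + 1*5 + 2*2 + 5*1 + 14*1 = 42
Now catalan(6):
  catalan(0)*catalan(5) = 1*42 = 42
  catalan(1)*catalan(4) = 1*14 = 14
  catalan(2)*catalan(3) = 2*5 = 10
  catalan(3)*catalan(2) = 5*2 = 10
  catalan(4)*catalan(1) = 14*1 = 14
  catalan(5)*catalan(0) = 42*1 = 42
= 42 + 14 + 10 + 10 + 14 + 42
= 132


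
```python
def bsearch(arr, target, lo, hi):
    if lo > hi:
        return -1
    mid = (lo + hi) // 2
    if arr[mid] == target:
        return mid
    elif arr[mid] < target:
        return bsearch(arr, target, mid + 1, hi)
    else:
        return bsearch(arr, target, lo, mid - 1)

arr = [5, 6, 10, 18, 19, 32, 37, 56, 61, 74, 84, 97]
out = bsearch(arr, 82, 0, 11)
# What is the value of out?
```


bsearch(arr, 82, 0, 11)
lo=0, hi=11, mid=5, arr[mid]=32
32 < 82, search right half
lo=6, hi=11, mid=8, arr[mid]=61
61 < 82, search right half
lo=9, hi=11, mid=10, arr[mid]=84
84 > 82, search left half
lo=9, hi=9, mid=9, arr[mid]=74
74 < 82, search right half
lo > hi, target not found, return -1
= -1


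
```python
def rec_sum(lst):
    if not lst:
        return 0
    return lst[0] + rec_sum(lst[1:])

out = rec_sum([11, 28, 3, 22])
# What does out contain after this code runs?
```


rec_sum([11, 28, 3, 22])
= 11 + rec_sum([28, 3, 22])
= 11 + 28 + rec_sum([3, 22])
= 11 + 28 + 3 + rec_sum([22])
= 11 + 28 + 3 + 22 + rec_sum([])
= 11 + 28 + 3 + 22 + 0
= 64


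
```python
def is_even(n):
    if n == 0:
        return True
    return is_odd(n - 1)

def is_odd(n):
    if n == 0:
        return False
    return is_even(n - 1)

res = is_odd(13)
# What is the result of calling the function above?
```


is_odd(13)
= is_even(12)
= is_odd(11)
= is_even(10)
= is_odd(9)
= is_even(8)
= is_odd(7)
= is_even(6)
= is_odd(5)
= is_even(4)
= is_odd(3)
= is_even(2)
= is_odd(1)
= is_even(0)
n == 0: return True
= True


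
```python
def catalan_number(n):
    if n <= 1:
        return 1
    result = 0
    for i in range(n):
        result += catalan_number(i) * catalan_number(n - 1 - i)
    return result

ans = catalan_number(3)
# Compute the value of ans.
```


catalan_number(3)
= sum of catalan_number(i) * catalan_number(3-1-i) for i in 0..2
First compute sub-values bottom-up:
  catalan_number(0) = 1, catalan_number(1) = 1
  catalan_number(2) = 1*1 + 1*1 = 2
Now catalan_number(3):
  catalan_number(0)*catalan_number(2) = 1*2 = 2
  catalan_number(1)*catalan_number(1) = 1*1 = 1
  catalan_number(2)*catalan_number(0) = 2*1 = 2
= 2 + 1 + 2
= 5


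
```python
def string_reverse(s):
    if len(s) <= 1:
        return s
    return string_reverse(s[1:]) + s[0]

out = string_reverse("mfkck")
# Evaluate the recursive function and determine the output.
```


string_reverse("mfkck")
= string_reverse("fkck") + "m"
= string_reverse("kck") + "f" + "m"
= string_reverse("ck") + "k" + "f" + "m"
= string_reverse("k") + "c" + "k" + "f" + "m"
= "k" + "c" + "k" + "f" + "m"
= "kckfm"


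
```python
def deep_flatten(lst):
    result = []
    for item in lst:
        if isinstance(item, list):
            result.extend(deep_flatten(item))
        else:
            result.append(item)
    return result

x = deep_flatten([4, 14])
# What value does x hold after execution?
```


deep_flatten([4, 14])
Processing each element:
  4 is not a list -> append 4
  14 is not a list -> append 14
= [4, 14]


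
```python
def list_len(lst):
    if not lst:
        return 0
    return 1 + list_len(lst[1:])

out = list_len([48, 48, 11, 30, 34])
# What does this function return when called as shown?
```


list_len([48, 48, 11, 30, 34])
= 1 + list_len([48, 11, 30, 34])
= 1 + 1 + list_len([11, 30, 34])
= 1 + 1 + 1 + list_len([30, 34])
= 1 + 1 + 1 + 1 + list_len([34])
= 1 + 1 + 1 + 1 + 1 + list_len([])
= 1 + 1 + 1 + 1 + 1 + 0
= 5


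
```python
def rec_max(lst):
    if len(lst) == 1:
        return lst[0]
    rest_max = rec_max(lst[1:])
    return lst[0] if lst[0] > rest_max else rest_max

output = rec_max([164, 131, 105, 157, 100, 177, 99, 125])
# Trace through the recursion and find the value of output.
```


rec_max([164, 131, 105, 157, 100, 177, 99, 125])
= compare 164 with rec_max([131, 105, 157, 100, 177, 99, 125])
= compare 131 with rec_max([105, 157, 100, 177, 99, 125])
= compare 105 with rec_max([157, 100, 177, 99, 125])
= compare 157 with rec_max([100, 177, 99, 125])
= compare 100 with rec_max([177, 99, 125])
= compare 177 with rec_max([99, 125])
= compare 99 with rec_max([125])
Base: rec_max([125]) = 125
compare 99 with 125: max = 125
compare 177 with 125: max = 177
compare 100 with 177: max = 177
compare 157 with 177: max = 177
compare 105 with 177: max = 177
compare 131 with 177: max = 177
compare 164 with 177: max = 177
= 177


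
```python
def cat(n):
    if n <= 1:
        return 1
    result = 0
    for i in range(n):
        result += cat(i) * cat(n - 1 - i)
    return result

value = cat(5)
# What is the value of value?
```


cat(5)
= sum of cat(i) * cat(5-1-i) for i in 0..4
First compute sub-values bottom-up:
  cat(0) = 1, cat(1) = 1
  cat(2) = 1*1 + 1*1 = 2
  cat(3) = 1*2 + 1*1 + 2*1 = 5
  cat(4) = 1*5 + 1*2 + 2*1 + 5*1 = 14
Now cat(5):
  cat(0)*cat(4) = 1*14 = 14
  cat(1)*cat(3) = 1*5 = 5
  cat(2)*cat(2) = 2*2 = 4
  cat(3)*cat(1) = 5*1 = 5
  cat(4)*cat(0) = 14*1 = 14
= 14 + 5 + 4 + 5 + 14
= 42


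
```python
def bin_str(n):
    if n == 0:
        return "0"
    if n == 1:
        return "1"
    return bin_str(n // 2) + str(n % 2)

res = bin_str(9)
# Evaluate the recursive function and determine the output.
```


bin_str(9)
= bin_str(4) + "1"
= bin_str(2) + "0" + "1"
= bin_str(1) + "0" + "0" + "1"
= "1" + "0" + "0" + "1"
= "1001"


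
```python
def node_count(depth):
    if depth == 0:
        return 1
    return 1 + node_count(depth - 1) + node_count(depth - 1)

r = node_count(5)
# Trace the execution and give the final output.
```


node_count(5)
= 1 + node_count(4) + node_count(4)
= 1 + 2 * node_count(4)
node_count(k) = 2^(k+1) - 1
node_count(0) = 1
node_count(1) = 3
node_count(2) = 7
node_count(3) = 15
node_count(4) = 31
node_count(5) = 2^6 - 1 = 63


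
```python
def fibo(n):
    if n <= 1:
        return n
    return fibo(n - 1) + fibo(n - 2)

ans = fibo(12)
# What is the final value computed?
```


fibo(12)
= fibo(11) + fibo(10)
= (fibo(10) + fibo(9)) + fibo(10)
Computing bottom-up: fibo(0)=0, fibo(1)=1, fibo(2)=1, fibo(3)=2, fibo(4)=3, fibo(5)=5, fibo(6)=8, fibo(7)=13, fibo(8)=21, fibo(9)=34, fibo(10)=55, fibo(11)=89, fibo(12)=144
= 144


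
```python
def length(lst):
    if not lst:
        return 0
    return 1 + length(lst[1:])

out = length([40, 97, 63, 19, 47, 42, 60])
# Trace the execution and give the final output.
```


length([40, 97, 63, 19, 47, 42, 60])
= 1 + length([97, 63, 19, 47, 42, 60])
= 1 + 1 + length([63, 19, 47, 42, 60])
= 1 + 1 + 1 + length([19, 47, 42, 60])
= 1 + 1 + 1 + 1 + length([47, 42, 60])
= 1 + 1 + 1 + 1 + 1 + length([42, 60])
= 1 + 1 + 1 + 1 + 1 + 1 + length([60])
= 1 + 1 + 1 + 1 + 1 + 1 + 1 + length([])
= 1 + 1 + 1 + 1 + 1 + 1 + 1 + 0
= 7


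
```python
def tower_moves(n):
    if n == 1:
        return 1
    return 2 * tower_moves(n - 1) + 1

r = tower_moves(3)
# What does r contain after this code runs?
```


tower_moves(3)
= 2 * tower_moves(2) + 1
= 2 * (2 * tower_moves(1) + 1) + 1
Now compute bottom-up:
tower_moves(1) = 1
tower_moves(2) = 2 * 1 + 1 = 3
tower_moves(3) = 2 * 3 + 1 = 7
= 7


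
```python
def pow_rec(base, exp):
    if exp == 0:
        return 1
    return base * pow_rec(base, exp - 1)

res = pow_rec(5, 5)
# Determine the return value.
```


pow_rec(5, 5)
= 5 * pow_rec(5, 4)
= 5 * 5 * pow_rec(5, 3)
= 5 * 5 * 5 * pow_rec(5, 2)
= 5 * 5 * 5 * 5 * pow_rec(5, 1)
= 5 * 5 * 5 * 5 * 5 * pow_rec(5, 0)
= 5 * 5 * 5 * 5 * 5 * 1
= 3125


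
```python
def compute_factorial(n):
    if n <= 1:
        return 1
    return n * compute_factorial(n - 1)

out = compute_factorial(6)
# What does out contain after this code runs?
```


compute_factorial(6)
= 6 * compute_factorial(5)
= 6 * 5 * compute_factorial(4)
= 6 * 5 * 4 * compute_factorial(3)
= 6 * 5 * 4 * 3 * compute_factorial(2)
= 6 * 5 * 4 * 3 * 2 * compute_factorial(1)
= 6 * 5 * 4 * 3 * 2 * 1
= 720


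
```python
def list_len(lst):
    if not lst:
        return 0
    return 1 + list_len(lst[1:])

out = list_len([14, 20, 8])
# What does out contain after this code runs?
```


list_len([14, 20, 8])
= 1 + list_len([20, 8])
= 1 + 1 + list_len([8])
= 1 + 1 + 1 + list_len([])
= 1 + 1 + 1 + 0
= 3


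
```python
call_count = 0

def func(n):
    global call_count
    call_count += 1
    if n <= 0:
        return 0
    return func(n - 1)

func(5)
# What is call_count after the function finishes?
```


func(5) calls func(4) calls ... calls func(0)
Total calls: 5 + 1 (for base case) = 6


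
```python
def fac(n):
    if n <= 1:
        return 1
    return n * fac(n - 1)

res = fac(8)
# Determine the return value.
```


fac(8)
= 8 * fac(7)
= 8 * 7 * fac(6)
= 8 * 7 * 6 * fac(5)
= 8 * 7 * 6 * 5 * fac(4)
= 8 * 7 * 6 * 5 * 4 * fac(3)
= 8 * 7 * 6 * 5 * 4 * 3 * fac(2)
= 8 * 7 * 6 * 5 * 4 * 3 * 2 * fac(1)
= 8 * 7 * 6 * 5 * 4 * 3 * 2 * 1
= 40320


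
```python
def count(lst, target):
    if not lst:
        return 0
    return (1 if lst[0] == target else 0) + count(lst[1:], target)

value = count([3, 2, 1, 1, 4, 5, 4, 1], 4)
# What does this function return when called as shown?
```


count([3, 2, 1, 1, 4, 5, 4, 1], 4)
lst[0]=3 != 4: 0 + count([2, 1, 1, 4, 5, 4, 1], 4)
lst[0]=2 != 4: 0 + count([1, 1, 4, 5, 4, 1], 4)
lst[0]=1 != 4: 0 + count([1, 4, 5, 4, 1], 4)
lst[0]=1 != 4: 0 + count([4, 5, 4, 1], 4)
lst[0]=4 == 4: 1 + count([5, 4, 1], 4)
lst[0]=5 != 4: 0 + count([4, 1], 4)
lst[0]=4 == 4: 1 + count([1], 4)
lst[0]=1 != 4: 0 + count([], 4)
= 2


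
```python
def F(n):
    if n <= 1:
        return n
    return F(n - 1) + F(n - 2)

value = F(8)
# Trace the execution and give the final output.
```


F(8)
= F(7) + F(6)
= (F(6) + F(5)) + F(6)
Computing bottom-up: F(0)=0, F(1)=1, F(2)=1, F(3)=2, F(4)=3, F(5)=5, F(6)=8, F(7)=13, F(8)=21
= 21


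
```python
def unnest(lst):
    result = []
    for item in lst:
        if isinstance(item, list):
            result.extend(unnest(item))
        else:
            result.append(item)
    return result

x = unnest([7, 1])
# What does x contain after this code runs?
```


unnest([7, 1])
Processing each element:
  7 is not a list -> append 7
  1 is not a list -> append 1
= [7, 1]


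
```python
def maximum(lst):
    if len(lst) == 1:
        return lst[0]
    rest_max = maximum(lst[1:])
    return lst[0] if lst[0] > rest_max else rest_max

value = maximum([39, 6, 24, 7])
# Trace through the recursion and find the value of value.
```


maximum([39, 6, 24, 7])
= compare 39 with maximum([6, 24, 7])
= compare 6 with maximum([24, 7])
= compare 24 with maximum([7])
Base: maximum([7]) = 7
compare 24 with 7: max = 24
compare 6 with 24: max = 24
compare 39 with 24: max = 39
= 39


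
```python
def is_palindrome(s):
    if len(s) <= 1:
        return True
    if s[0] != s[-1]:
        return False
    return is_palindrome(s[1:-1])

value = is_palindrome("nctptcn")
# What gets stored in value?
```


is_palindrome("nctptcn")
"nctptcn": s[0]='n' == s[-1]='n' -> is_palindrome("ctptc")
"ctptc": s[0]='c' == s[-1]='c' -> is_palindrome("tpt")
"tpt": s[0]='t' == s[-1]='t' -> is_palindrome("p")
"p": len <= 1 -> True
= True


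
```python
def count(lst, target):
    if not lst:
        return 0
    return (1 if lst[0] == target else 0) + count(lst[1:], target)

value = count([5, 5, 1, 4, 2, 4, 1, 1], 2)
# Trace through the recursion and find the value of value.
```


count([5, 5, 1, 4, 2, 4, 1, 1], 2)
lst[0]=5 != 2: 0 + count([5, 1, 4, 2, 4, 1, 1], 2)
lst[0]=5 != 2: 0 + count([1, 4, 2, 4, 1, 1], 2)
lst[0]=1 != 2: 0 + count([4, 2, 4, 1, 1], 2)
lst[0]=4 != 2: 0 + count([2, 4, 1, 1], 2)
lst[0]=2 == 2: 1 + count([4, 1, 1], 2)
lst[0]=4 != 2: 0 + count([1, 1], 2)
lst[0]=1 != 2: 0 + count([1], 2)
lst[0]=1 != 2: 0 + count([], 2)
= 1


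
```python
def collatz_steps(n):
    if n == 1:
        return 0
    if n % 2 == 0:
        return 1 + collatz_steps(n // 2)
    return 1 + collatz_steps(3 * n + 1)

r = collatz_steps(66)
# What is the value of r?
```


collatz_steps(66)
66 is even -> collatz_steps(33)
33 is odd -> 3*33+1 = 100 -> collatz_steps(100)
100 is even -> collatz_steps(50)
50 is even -> collatz_steps(25)
25 is odd -> 3*25+1 = 76 -> collatz_steps(76)
76 is even -> collatz_steps(38)
38 is even -> collatz_steps(19)
19 is odd -> 3*19+1 = 58 -> collatz_steps(58)
58 is even -> collatz_steps(29)
29 is odd -> 3*29+1 = 88 -> collatz_steps(88)
88 is even -> collatz_steps(44)
44 is even -> collatz_steps(22)
22 is even -> collatz_steps(11)
11 is odd -> 3*11+1 = 34 -> collatz_steps(34)
34 is even -> collatz_steps(17)
17 is odd -> 3*17+1 = 52 -> collatz_steps(52)
52 is even -> collatz_steps(26)
26 is even -> collatz_steps(13)
13 is odd -> 3*13+1 = 40 -> collatz_steps(40)
40 is even -> collatz_steps(20)
20 is even -> collatz_steps(10)
10 is even -> collatz_steps(5)
5 is odd -> 3*5+1 = 16 -> collatz_steps(16)
16 is even -> collatz_steps(8)
8 is even -> collatz_steps(4)
4 is even -> collatz_steps(2)
2 is even -> collatz_steps(1)
Reached 1 after 27 steps
= 27


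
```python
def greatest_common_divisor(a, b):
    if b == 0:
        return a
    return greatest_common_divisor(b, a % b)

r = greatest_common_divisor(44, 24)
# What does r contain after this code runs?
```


greatest_common_divisor(44, 24)
= greatest_common_divisor(24, 44 % 24) = greatest_common_divisor(24, 20)
= greatest_common_divisor(20, 24 % 20) = greatest_common_divisor(20, 4)
= greatest_common_divisor(4, 20 % 4) = greatest_common_divisor(4, 0)
b == 0, return a = 4


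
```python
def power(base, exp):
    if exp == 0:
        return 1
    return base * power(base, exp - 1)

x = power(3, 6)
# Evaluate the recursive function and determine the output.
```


power(3, 6)
= 3 * power(3, 5)
= 3 * 3 * power(3, 4)
= 3 * 3 * 3 * power(3, 3)
= 3 * 3 * 3 * 3 * power(3, 2)
= 3 * 3 * 3 * 3 * 3 * power(3, 1)
= 3 * 3 * 3 * 3 * 3 * 3 * power(3, 0)
= 3 * 3 * 3 * 3 * 3 * 3 * 1
= 729


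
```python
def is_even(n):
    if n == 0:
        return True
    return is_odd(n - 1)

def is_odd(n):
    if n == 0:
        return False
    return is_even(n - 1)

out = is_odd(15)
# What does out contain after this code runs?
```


is_odd(15)
= is_even(14)
= is_odd(13)
= is_even(12)
= is_odd(11)
= is_even(10)
= is_odd(9)
= is_even(8)
= is_odd(7)
= is_even(6)
= is_odd(5)
= is_even(4)
= is_odd(3)
= is_even(2)
= is_odd(1)
= is_even(0)
n == 0: return True
= True


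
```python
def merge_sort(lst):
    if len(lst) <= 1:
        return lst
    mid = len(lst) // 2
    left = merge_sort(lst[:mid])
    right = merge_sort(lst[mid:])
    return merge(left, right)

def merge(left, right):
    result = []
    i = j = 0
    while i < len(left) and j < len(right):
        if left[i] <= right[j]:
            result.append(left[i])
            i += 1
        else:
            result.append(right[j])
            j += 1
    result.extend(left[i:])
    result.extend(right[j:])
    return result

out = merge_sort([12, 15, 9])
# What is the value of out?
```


merge_sort([12, 15, 9])
Split into [12] and [15, 9]
Left sorted: [12]
Right sorted: [9, 15]
Merge [12] and [9, 15]
= [9, 12, 15]


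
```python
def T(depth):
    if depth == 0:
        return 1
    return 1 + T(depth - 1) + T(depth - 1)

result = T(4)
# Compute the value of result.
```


T(4)
= 1 + T(3) + T(3)
= 1 + 2 * T(3)
T(k) = 2^(k+1) - 1
T(0) = 1
T(1) = 3
T(2) = 7
T(3) = 15
T(4) = 31
T(4) = 2^5 - 1 = 31


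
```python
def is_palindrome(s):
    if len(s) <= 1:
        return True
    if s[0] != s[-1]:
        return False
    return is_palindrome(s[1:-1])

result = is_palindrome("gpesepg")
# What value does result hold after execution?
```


is_palindrome("gpesepg")
"gpesepg": s[0]='g' == s[-1]='g' -> is_palindrome("pesep")
"pesep": s[0]='p' == s[-1]='p' -> is_palindrome("ese")
"ese": s[0]='e' == s[-1]='e' -> is_palindrome("s")
"s": len <= 1 -> True
= True


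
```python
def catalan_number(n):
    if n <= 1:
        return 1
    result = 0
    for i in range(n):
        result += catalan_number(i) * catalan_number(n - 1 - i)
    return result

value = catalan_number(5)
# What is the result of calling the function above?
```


catalan_number(5)
= sum of catalan_number(i) * catalan_number(5-1-i) for i in 0..4
First compute sub-values bottom-up:
  catalan_number(0) = 1, catalan_number(1) = 1
  catalan_number(2) = 1*1 + 1*1 = 2
  catalan_number(3) = 1*2 + 1*1 + 2*1 = 5
  catalan_number(4) = 1*5 + 1*2 + 2*1 + 5*1 = 14
Now catalan_number(5):
  catalan_number(0)*catalan_number(4) = 1*14 = 14
  catalan_number(1)*catalan_number(3) = 1*5 = 5
  catalan_number(2)*catalan_number(2) = 2*2 = 4
  catalan_number(3)*catalan_number(1) = 5*1 = 5
  catalan_number(4)*catalan_number(0) = 14*1 = 14
= 14 + 5 + 4 + 5 + 14
= 42


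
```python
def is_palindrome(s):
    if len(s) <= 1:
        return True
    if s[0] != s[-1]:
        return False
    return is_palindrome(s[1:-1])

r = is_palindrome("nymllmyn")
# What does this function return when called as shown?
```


is_palindrome("nymllmyn")
"nymllmyn": s[0]='n' == s[-1]='n' -> is_palindrome("ymllmy")
"ymllmy": s[0]='y' == s[-1]='y' -> is_palindrome("mllm")
"mllm": s[0]='m' == s[-1]='m' -> is_palindrome("ll")
"ll": s[0]='l' == s[-1]='l' -> is_palindrome("")
"": len <= 1 -> True
= True


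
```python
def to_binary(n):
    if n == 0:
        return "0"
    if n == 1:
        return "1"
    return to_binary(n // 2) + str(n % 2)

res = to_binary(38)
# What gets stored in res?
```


to_binary(38)
= to_binary(19) + "0"
= to_binary(9) + "1" + "0"
= to_binary(4) + "1" + "1" + "0"
= to_binary(2) + "0" + "1" + "1" + "0"
= to_binary(1) + "0" + "0" + "1" + "1" + "0"
= "1" + "0" + "0" + "1" + "1" + "0"
= "100110"


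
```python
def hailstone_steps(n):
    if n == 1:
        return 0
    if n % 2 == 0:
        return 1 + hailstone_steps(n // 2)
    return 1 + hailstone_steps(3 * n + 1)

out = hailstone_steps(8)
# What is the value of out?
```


hailstone_steps(8)
8 is even -> hailstone_steps(4)
4 is even -> hailstone_steps(2)
2 is even -> hailstone_steps(1)
Reached 1 after 3 steps
= 3


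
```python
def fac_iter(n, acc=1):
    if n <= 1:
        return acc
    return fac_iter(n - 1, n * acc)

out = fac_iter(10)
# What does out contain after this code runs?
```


fac_iter(10, 1)
= fac_iter(9, 10 * 1) = fac_iter(9, 10)
= fac_iter(8, 9 * 10) = fac_iter(8, 90)
= fac_iter(7, 8 * 90) = fac_iter(7, 720)
= fac_iter(6, 7 * 720) = fac_iter(6, 5040)
= fac_iter(5, 6 * 5040) = fac_iter(5, 30240)
= fac_iter(4, 5 * 30240) = fac_iter(4, 151200)
= fac_iter(3, 4 * 151200) = fac_iter(3, 604800)
= fac_iter(2, 3 * 604800) = fac_iter(2, 1814400)
= fac_iter(1, 2 * 1814400) = fac_iter(1, 3628800)
n <= 1, return acc = 3628800


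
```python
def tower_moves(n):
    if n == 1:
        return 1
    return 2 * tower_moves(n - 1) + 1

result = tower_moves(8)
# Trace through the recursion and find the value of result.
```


tower_moves(8)
= 2 * tower_moves(7) + 1
= 2 * (2 * tower_moves(6) + 1) + 1
= 2 * (2 * (2 * tower_moves(5) + 1) + 1) + 1
= 2 * (2 * (2 * (2 * tower_moves(4) + 1) + 1) + 1) + 1
= 2 * (2 * (2 * (2 * (2 * tower_moves(3) + 1) + 1) + 1) + 1) + 1
= 2 * (2 * (2 * (2 * (2 * (2 * tower_moves(2) + 1) + 1) + 1) + 1) + 1) + 1
= 2 * (2 * (2 * (2 * (2 * (2 * (2 * tower_moves(1) + 1) + 1) + 1) + 1) + 1) + 1) + 1
Now compute bottom-up:
tower_moves(1) = 1
tower_moves(2) = 2 * 1 + 1 = 3
tower_moves(3) = 2 * 3 + 1 = 7
tower_moves(4) = 2 * 7 + 1 = 15
tower_moves(5) = 2 * 15 + 1 = 31
tower_moves(6) = 2 * 31 + 1 = 63
tower_moves(7) = 2 * 63 + 1 = 127
tower_moves(8) = 2 * 127 + 1 = 255
= 255


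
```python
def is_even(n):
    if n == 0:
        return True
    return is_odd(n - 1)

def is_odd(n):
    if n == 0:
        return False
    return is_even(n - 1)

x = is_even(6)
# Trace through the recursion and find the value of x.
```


is_even(6)
= is_odd(5)
= is_even(4)
= is_odd(3)
= is_even(2)
= is_odd(1)
= is_even(0)
n == 0: return True
= True


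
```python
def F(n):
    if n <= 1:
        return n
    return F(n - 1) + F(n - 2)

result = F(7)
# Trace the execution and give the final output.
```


F(7)
= F(6) + F(5)
= (F(5) + F(4)) + F(5)
Computing bottom-up: F(0)=0, F(1)=1, F(2)=1, F(3)=2, F(4)=3, F(5)=5, F(6)=8, F(7)=13
= 13


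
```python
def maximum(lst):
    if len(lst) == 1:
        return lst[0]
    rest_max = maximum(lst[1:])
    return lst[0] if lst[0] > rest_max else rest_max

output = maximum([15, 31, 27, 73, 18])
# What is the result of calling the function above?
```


maximum([15, 31, 27, 73, 18])
= compare 15 with maximum([31, 27, 73, 18])
= compare 31 with maximum([27, 73, 18])
= compare 27 with maximum([73, 18])
= compare 73 with maximum([18])
Base: maximum([18]) = 18
compare 73 with 18: max = 73
compare 27 with 73: max = 73
compare 31 with 73: max = 73
compare 15 with 73: max = 73
= 73


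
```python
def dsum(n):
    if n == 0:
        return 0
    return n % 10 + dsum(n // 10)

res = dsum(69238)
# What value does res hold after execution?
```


dsum(69238)
= 8 + dsum(6923)
= 8 + 3 + dsum(692)
= 8 + 3 + 2 + dsum(69)
= 8 + 3 + 2 + 9 + dsum(6)
= 8 + 3 + 2 + 9 + 6 + dsum(0)
= 8 + 3 + 2 + 9 + 6 + 0
= 28


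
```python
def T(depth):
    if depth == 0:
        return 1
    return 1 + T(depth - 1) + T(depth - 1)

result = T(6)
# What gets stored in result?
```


T(6)
= 1 + T(5) + T(5)
= 1 + 2 * T(5)
T(k) = 2^(k+1) - 1
T(0) = 1
T(1) = 3
T(2) = 7
T(3) = 15
T(4) = 31
T(6) = 2^7 - 1 = 127


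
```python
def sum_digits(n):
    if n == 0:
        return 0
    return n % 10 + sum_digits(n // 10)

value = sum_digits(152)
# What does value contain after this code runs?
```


sum_digits(152)
= 2 + sum_digits(15)
= 2 + 5 + sum_digits(1)
= 2 + 5 + 1 + sum_digits(0)
= 2 + 5 + 1 + 0
= 8


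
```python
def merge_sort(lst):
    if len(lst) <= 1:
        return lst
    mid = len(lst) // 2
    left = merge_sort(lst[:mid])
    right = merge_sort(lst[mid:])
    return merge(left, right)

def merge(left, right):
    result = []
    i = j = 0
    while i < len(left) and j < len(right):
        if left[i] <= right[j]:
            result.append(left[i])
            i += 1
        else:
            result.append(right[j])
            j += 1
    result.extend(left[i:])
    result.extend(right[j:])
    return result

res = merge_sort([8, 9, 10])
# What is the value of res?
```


merge_sort([8, 9, 10])
Split into [8] and [9, 10]
Left sorted: [8]
Right sorted: [9, 10]
Merge [8] and [9, 10]
= [8, 9, 10]


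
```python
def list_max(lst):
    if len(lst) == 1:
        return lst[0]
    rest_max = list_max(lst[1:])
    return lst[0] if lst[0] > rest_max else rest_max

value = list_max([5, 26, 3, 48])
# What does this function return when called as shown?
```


list_max([5, 26, 3, 48])
= compare 5 with list_max([26, 3, 48])
= compare 26 with list_max([3, 48])
= compare 3 with list_max([48])
Base: list_max([48]) = 48
compare 3 with 48: max = 48
compare 26 with 48: max = 48
compare 5 with 48: max = 48
= 48


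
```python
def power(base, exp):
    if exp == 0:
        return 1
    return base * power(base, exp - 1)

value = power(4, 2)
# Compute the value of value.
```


power(4, 2)
= 4 * power(4, 1)
= 4 * 4 * power(4, 0)
= 4 * 4 * 1
= 16


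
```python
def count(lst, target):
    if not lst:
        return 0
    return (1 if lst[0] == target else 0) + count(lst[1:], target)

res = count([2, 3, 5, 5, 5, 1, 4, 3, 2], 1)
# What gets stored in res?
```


count([2, 3, 5, 5, 5, 1, 4, 3, 2], 1)
lst[0]=2 != 1: 0 + count([3, 5, 5, 5, 1, 4, 3, 2], 1)
lst[0]=3 != 1: 0 + count([5, 5, 5, 1, 4, 3, 2], 1)
lst[0]=5 != 1: 0 + count([5, 5, 1, 4, 3, 2], 1)
lst[0]=5 != 1: 0 + count([5, 1, 4, 3, 2], 1)
lst[0]=5 != 1: 0 + count([1, 4, 3, 2], 1)
lst[0]=1 == 1: 1 + count([4, 3, 2], 1)
lst[0]=4 != 1: 0 + count([3, 2], 1)
lst[0]=3 != 1: 0 + count([2], 1)
lst[0]=2 != 1: 0 + count([], 1)
= 1


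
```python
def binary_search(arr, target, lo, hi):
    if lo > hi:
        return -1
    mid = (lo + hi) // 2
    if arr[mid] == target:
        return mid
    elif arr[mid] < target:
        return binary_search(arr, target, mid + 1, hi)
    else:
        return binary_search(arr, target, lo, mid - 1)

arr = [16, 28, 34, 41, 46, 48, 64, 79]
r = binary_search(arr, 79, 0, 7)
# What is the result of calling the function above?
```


binary_search(arr, 79, 0, 7)
lo=0, hi=7, mid=3, arr[mid]=41
41 < 79, search right half
lo=4, hi=7, mid=5, arr[mid]=48
48 < 79, search right half
lo=6, hi=7, mid=6, arr[mid]=64
64 < 79, search right half
lo=7, hi=7, mid=7, arr[mid]=79
arr[7] == 79, found at index 7
= 7


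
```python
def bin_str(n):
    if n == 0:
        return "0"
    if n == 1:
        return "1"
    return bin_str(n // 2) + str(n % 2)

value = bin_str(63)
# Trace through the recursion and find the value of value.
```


bin_str(63)
= bin_str(31) + "1"
= bin_str(15) + "1" + "1"
= bin_str(7) + "1" + "1" + "1"
= bin_str(3) + "1" + "1" + "1" + "1"
= bin_str(1) + "1" + "1" + "1" + "1" + "1"
= "1" + "1" + "1" + "1" + "1" + "1"
= "111111"


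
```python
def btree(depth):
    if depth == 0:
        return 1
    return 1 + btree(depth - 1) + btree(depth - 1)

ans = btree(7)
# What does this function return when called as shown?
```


btree(7)
= 1 + btree(6) + btree(6)
= 1 + 2 * btree(6)
btree(k) = 2^(k+1) - 1
btree(0) = 1
btree(1) = 3
btree(2) = 7
btree(3) = 15
btree(4) = 31
btree(7) = 2^8 - 1 = 255


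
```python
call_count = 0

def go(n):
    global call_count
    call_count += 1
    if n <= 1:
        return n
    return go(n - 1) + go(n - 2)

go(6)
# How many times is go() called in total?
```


go(6) calls go(5) and go(4); each non-base call branches into two more.
Let C(k) = total number of calls made by go(k), including the call to go(k) itself.
Base cases: C(0) = 1, C(1) = 1
Recurrence: C(k) = 1 + C(k-1) + C(k-2)
  C(2) = 1 + C(1) + C(0) = 1 + 1 + 1 = 3
  C(3) = 1 + C(2) + C(1) = 1 + 3 + 1 = 5
  C(4) = 1 + C(3) + C(2) = 1 + 5 + 3 = 9
  C(5) = 1 + C(4) + C(3) = 1 + 9 + 5 = 15
  C(6) = 1 + C(5) + C(4) = 1 + 15 + 9 = 25
Total calls = C(6) = 25


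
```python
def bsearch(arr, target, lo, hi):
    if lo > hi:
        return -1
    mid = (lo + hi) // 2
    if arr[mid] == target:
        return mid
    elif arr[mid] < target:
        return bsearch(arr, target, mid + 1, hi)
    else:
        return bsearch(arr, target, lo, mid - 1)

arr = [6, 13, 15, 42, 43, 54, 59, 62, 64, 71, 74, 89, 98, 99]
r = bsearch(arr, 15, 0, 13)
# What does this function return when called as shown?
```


bsearch(arr, 15, 0, 13)
lo=0, hi=13, mid=6, arr[mid]=59
59 > 15, search left half
lo=0, hi=5, mid=2, arr[mid]=15
arr[2] == 15, found at index 2
= 2


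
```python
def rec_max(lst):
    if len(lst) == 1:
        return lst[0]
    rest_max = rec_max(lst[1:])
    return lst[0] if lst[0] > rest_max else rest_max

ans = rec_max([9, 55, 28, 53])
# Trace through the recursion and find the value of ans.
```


rec_max([9, 55, 28, 53])
= compare 9 with rec_max([55, 28, 53])
= compare 55 with rec_max([28, 53])
= compare 28 with rec_max([53])
Base: rec_max([53]) = 53
compare 28 with 53: max = 53
compare 55 with 53: max = 55
compare 9 with 55: max = 55
= 55


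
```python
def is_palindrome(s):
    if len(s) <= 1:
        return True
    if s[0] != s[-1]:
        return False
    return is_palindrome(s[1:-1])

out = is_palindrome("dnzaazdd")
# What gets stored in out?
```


is_palindrome("dnzaazdd")
"dnzaazdd": s[0]='d' == s[-1]='d' -> is_palindrome("nzaazd")
"nzaazd": s[0]='n' != s[-1]='d' -> False
= False


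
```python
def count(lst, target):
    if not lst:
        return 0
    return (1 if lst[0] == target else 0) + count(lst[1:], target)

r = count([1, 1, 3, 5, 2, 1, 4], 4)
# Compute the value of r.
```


count([1, 1, 3, 5, 2, 1, 4], 4)
lst[0]=1 != 4: 0 + count([1, 3, 5, 2, 1, 4], 4)
lst[0]=1 != 4: 0 + count([3, 5, 2, 1, 4], 4)
lst[0]=3 != 4: 0 + count([5, 2, 1, 4], 4)
lst[0]=5 != 4: 0 + count([2, 1, 4], 4)
lst[0]=2 != 4: 0 + count([1, 4], 4)
lst[0]=1 != 4: 0 + count([4], 4)
lst[0]=4 == 4: 1 + count([], 4)
= 1


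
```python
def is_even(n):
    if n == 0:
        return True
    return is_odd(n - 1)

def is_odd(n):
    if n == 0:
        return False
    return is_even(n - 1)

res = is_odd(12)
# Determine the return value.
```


is_odd(12)
= is_even(11)
= is_odd(10)
= is_even(9)
= is_odd(8)
= is_even(7)
= is_odd(6)
= is_even(5)
= is_odd(4)
= is_even(3)
= is_odd(2)
= is_even(1)
= is_odd(0)
n == 0: return False
= False


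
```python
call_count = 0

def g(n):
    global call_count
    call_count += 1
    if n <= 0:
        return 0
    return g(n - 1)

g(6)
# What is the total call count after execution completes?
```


g(6) calls g(5) calls ... calls g(0)
Total calls: 6 + 1 (for base case) = 7


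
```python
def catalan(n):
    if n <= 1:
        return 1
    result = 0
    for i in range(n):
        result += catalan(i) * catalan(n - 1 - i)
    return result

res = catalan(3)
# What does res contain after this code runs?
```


catalan(3)
= sum of catalan(i) * catalan(3-1-i) for i in 0..2
First compute sub-values bottom-up:
  catalan(0) = 1, catalan(1) = 1
  catalan(2) = 1*1 + 1*1 = 2
Now catalan(3):
  catalan(0)*catalan(2) = 1*2 = 2
  catalan(1)*catalan(1) = 1*1 = 1
  catalan(2)*catalan(0) = 2*1 = 2
= 2 + 1 + 2
= 5


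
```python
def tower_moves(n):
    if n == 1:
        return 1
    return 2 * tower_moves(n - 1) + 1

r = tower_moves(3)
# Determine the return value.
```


tower_moves(3)
= 2 * tower_moves(2) + 1
= 2 * (2 * tower_moves(1) + 1) + 1
Now compute bottom-up:
tower_moves(1) = 1
tower_moves(2) = 2 * 1 + 1 = 3
tower_moves(3) = 2 * 3 + 1 = 7
= 7


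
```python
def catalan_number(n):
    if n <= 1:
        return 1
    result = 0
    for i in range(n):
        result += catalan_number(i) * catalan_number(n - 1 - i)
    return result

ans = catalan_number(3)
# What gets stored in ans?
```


catalan_number(3)
= sum of catalan_number(i) * catalan_number(3-1-i) for i in 0..2
First compute sub-values bottom-up:
  catalan_number(0) = 1, catalan_number(1) = 1
  catalan_number(2) = 1*1 + 1*1 = 2
Now catalan_number(3):
  catalan_number(0)*catalan_number(2) = 1*2 = 2
  catalan_number(1)*catalan_number(1) = 1*1 = 1
  catalan_number(2)*catalan_number(0) = 2*1 = 2
= 2 + 1 + 2
= 5


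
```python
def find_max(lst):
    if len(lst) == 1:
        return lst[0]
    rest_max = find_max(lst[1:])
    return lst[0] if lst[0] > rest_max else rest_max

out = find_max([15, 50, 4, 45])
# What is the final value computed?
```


find_max([15, 50, 4, 45])
= compare 15 with find_max([50, 4, 45])
= compare 50 with find_max([4, 45])
= compare 4 with find_max([45])
Base: find_max([45]) = 45
compare 4 with 45: max = 45
compare 50 with 45: max = 50
compare 15 with 50: max = 50
= 50


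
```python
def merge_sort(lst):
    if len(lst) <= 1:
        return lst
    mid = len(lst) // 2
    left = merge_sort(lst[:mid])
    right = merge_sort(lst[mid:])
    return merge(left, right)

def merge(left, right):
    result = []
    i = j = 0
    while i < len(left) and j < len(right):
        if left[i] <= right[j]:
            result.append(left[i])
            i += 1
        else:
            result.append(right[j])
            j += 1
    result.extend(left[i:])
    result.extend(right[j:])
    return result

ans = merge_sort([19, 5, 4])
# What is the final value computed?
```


merge_sort([19, 5, 4])
Split into [19] and [5, 4]
Left sorted: [19]
Right sorted: [4, 5]
Merge [19] and [4, 5]
= [4, 5, 19]


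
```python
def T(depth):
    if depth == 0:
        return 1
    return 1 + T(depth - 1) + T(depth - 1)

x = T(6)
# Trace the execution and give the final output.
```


T(6)
= 1 + T(5) + T(5)
= 1 + 2 * T(5)
T(k) = 2^(k+1) - 1
T(0) = 1
T(1) = 3
T(2) = 7
T(3) = 15
T(4) = 31
T(6) = 2^7 - 1 = 127


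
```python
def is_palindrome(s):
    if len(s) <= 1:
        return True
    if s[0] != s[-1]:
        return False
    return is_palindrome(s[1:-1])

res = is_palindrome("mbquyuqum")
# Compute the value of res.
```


is_palindrome("mbquyuqum")
"mbquyuqum": s[0]='m' == s[-1]='m' -> is_palindrome("bquyuqu")
"bquyuqu": s[0]='b' != s[-1]='u' -> False
= False
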